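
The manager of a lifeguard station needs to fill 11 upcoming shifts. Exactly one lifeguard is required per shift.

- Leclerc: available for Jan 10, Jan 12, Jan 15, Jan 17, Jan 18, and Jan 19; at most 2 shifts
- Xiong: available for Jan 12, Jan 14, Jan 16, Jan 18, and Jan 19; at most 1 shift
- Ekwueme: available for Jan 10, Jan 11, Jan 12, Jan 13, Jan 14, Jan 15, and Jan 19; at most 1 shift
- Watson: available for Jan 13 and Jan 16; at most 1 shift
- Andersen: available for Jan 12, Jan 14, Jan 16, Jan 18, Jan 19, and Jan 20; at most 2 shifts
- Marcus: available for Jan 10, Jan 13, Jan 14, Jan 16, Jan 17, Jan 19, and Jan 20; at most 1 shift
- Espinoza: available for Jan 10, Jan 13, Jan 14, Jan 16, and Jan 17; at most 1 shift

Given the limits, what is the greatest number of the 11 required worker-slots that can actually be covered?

Total capacity across all lifeguards is 2+1+1+1+2+1+1 = 9, and 11 slots are needed, so at most 9 can be filled.
An assignment achieving 9: Jan 10→Marcus, Jan 11→Ekwueme, Jan 12→Andersen, Jan 13→Watson, Jan 14→Espinoza, Jan 15→Leclerc, Jan 17→Leclerc, Jan 18→Xiong, Jan 20→Andersen.
Loads: Leclerc 2/2, Xiong 1/1, Ekwueme 1/1, Watson 1/1, Andersen 2/2, Marcus 1/1, Espinoza 1/1.

9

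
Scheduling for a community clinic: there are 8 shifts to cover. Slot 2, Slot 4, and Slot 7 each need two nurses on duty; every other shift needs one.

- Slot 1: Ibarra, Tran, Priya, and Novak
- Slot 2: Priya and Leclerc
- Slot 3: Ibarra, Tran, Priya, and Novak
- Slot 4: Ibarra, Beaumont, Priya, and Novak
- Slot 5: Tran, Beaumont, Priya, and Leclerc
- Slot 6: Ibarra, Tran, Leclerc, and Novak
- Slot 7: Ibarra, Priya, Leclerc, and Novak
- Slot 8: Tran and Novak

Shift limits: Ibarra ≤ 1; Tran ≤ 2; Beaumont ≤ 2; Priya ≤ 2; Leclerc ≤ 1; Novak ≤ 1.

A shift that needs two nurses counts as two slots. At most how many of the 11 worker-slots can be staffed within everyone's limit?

Total capacity across all nurses is 1+2+2+2+1+1 = 9, and 11 slots are needed, so at most 9 can be filled.
An assignment achieving 9: Slot 1→Ibarra, Slot 2→Priya+Leclerc, Slot 3→Tran, Slot 4→Beaumont+Priya, Slot 5→Beaumont, Slot 6→Novak, Slot 8→Tran.
Loads: Ibarra 1/1, Tran 2/2, Beaumont 2/2, Priya 2/2, Leclerc 1/1, Novak 1/1.

9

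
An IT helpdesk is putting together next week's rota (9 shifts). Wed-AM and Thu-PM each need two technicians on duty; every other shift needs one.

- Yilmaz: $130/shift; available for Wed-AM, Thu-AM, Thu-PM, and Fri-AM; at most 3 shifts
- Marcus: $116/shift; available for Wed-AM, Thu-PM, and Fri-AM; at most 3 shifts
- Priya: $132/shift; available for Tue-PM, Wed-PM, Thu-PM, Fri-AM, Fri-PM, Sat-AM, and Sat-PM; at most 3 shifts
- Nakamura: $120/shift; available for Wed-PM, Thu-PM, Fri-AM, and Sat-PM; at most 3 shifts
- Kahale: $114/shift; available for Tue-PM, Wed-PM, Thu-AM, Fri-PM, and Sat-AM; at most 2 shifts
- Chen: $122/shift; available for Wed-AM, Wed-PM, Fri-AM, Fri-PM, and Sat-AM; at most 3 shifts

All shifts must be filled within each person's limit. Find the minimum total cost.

Picking the cheapest available technician for each shift independently would cost $1280, but that ignores the shift limits.
An optimal schedule: Tue-PM→Kahale, Wed-AM→Marcus+Chen, Wed-PM→Nakamura, Thu-AM→Kahale, Thu-PM→Marcus+Nakamura, Fri-AM→Marcus, Fri-PM→Chen, Sat-AM→Chen, Sat-PM→Nakamura.
Total: 114 + 116 + 122 + 120 + 114 + 116 + 120 + 116 + 122 + 122 + 120 = $1302.

$1302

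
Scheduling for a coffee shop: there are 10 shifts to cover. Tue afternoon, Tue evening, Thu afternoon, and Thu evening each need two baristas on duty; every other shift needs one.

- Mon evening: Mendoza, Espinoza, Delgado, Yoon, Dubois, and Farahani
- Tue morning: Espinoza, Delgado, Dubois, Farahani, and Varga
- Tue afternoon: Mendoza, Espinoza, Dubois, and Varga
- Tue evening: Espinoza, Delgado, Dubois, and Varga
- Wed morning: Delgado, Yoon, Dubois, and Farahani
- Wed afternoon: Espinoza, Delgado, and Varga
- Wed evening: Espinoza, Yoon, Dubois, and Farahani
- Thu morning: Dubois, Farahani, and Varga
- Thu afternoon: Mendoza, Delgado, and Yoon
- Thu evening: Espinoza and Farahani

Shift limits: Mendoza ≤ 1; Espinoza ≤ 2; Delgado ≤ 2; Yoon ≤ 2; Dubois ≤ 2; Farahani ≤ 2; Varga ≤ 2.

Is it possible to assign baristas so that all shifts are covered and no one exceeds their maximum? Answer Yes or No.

Total capacity is 1+2+2+2+2+2+2 = 13 but 14 worker-slots are needed — infeasible.

No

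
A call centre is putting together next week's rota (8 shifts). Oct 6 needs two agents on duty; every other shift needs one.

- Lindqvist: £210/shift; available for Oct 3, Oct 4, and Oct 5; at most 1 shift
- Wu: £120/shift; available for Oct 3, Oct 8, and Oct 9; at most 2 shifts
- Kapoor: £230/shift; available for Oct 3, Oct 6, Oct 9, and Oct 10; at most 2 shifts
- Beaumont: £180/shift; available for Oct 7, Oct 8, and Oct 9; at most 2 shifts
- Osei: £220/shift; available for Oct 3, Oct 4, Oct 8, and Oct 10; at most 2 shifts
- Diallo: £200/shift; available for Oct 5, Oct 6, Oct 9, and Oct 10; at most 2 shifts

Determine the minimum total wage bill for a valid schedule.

£1660

Oct 6 can only be covered by Kapoor and Diallo, so that assignment is forced.
Oct 7 can only be covered by Beaumont, so that assignment is forced.
Picking the cheapest available agent for each shift independently would cost £1580, but that ignores the shift limits.
An optimal schedule: Oct 3→Wu, Oct 4→Lindqvist, Oct 5→Diallo, Oct 6→Diallo+Kapoor, Oct 7→Beaumont, Oct 8→Wu, Oct 9→Beaumont, Oct 10→Osei.
Total: 120 + 210 + 200 + 200 + 230 + 180 + 120 + 180 + 220 = £1660.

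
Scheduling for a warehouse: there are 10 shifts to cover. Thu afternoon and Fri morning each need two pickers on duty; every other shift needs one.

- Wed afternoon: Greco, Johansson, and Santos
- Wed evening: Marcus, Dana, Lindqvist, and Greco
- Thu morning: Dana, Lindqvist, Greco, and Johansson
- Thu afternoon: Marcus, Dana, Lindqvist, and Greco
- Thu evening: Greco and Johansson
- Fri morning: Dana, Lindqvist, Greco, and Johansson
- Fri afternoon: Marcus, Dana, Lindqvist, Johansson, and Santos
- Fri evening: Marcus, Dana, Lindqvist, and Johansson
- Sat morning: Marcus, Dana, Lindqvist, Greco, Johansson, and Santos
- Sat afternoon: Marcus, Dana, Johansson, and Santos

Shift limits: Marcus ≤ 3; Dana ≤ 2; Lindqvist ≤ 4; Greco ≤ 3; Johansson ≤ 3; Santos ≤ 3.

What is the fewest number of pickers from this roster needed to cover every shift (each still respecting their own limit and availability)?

4

12 slots to fill and no one can take more than 4, so at least ⌈12/4⌉ = 3 pickers are needed.
Any 3 pickers together have capacity at most 4+3+3 = 10 < 12 slots, so 3 can never suffice.
Marcus, Dana, Lindqvist, and Greco alone can cover everything: Wed afternoon→Greco, Wed evening→Lindqvist, Thu morning→Dana, Thu afternoon→Lindqvist+Greco, Thu evening→Greco, Fri morning→Dana+Lindqvist, Fri afternoon→Marcus, Fri evening→Marcus, Sat morning→Lindqvist, Sat afternoon→Marcus.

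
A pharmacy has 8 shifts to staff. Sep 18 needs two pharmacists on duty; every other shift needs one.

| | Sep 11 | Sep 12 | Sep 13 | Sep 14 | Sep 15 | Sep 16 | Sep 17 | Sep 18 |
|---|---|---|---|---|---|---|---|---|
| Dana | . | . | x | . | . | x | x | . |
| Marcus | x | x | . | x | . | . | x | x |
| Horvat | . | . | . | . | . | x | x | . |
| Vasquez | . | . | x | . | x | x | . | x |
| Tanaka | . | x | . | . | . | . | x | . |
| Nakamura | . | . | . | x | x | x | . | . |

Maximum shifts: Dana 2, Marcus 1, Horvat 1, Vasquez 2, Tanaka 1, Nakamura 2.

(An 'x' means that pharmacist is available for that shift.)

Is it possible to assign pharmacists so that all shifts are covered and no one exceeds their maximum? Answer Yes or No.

Total capacity is 9 and 9 slots are needed, so capacity alone doesn't rule it out.
Shifts {Sep 11, Sep 18} need 3 worker-slots in total, but the pharmacists available for any of those shifts (Marcus and Vasquez) can supply at most 2 among them. So no valid schedule exists.

No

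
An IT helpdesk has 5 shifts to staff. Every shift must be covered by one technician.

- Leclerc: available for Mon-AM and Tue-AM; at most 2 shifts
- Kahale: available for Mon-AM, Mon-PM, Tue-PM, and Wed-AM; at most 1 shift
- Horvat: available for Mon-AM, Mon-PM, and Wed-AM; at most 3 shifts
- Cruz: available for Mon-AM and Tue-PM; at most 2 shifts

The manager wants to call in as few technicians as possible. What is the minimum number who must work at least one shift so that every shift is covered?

5 slots to fill and no one can take more than 3, so at least ⌈5/3⌉ = 2 technicians are needed.
Shifts {Mon-PM, Tue-AM, Tue-PM} need 3 slots, but among the technicians available for them (Leclerc, Kahale, Horvat, and Cruz) any 2 together supply at most 2. So 2 technicians are not enough.
Leclerc, Kahale, and Horvat alone can cover everything: Mon-AM→Leclerc, Mon-PM→Horvat, Tue-AM→Leclerc, Tue-PM→Kahale, Wed-AM→Horvat.

3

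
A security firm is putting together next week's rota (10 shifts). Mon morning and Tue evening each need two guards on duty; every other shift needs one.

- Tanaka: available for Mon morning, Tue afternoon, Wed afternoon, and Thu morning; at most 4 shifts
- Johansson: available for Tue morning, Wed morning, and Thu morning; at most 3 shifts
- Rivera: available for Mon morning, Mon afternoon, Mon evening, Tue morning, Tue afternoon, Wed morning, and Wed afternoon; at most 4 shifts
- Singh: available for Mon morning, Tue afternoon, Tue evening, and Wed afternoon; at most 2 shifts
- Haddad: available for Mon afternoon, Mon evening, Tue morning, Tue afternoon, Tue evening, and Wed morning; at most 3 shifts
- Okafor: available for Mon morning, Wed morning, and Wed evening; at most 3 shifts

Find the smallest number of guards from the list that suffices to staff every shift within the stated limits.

5

12 slots to fill and no one can take more than 4, so at least ⌈12/4⌉ = 3 guards are needed.
No set of 4 guards can cover every shift (each such set leaves at least one shift with no one available or exceeds a cap).
Tanaka, Johansson, Singh, Haddad, and Okafor alone can cover everything: Mon morning→Tanaka+Singh, Mon afternoon→Haddad, Mon evening→Haddad, Tue morning→Johansson, Tue afternoon→Tanaka, Tue evening→Singh+Haddad, Wed morning→Johansson, Wed afternoon→Tanaka, Wed evening→Okafor, Thu morning→Tanaka.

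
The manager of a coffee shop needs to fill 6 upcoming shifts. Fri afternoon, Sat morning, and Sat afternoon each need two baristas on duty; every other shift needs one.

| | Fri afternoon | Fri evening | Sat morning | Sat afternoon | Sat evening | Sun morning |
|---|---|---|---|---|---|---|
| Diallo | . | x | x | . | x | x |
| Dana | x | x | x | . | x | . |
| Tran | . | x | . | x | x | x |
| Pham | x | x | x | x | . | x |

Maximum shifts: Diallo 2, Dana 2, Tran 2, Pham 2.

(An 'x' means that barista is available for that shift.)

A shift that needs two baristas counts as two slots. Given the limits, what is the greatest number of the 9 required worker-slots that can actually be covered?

8

Total capacity across all baristas is 2+2+2+2 = 8, and 9 slots are needed, so at most 8 can be filled.
An assignment achieving 8: Fri afternoon→Dana+Pham, Sat morning→Diallo+Dana, Sat afternoon→Tran+Pham, Sat evening→Diallo, Sun morning→Tran.
Loads: Diallo 2/2, Dana 2/2, Tran 2/2, Pham 2/2.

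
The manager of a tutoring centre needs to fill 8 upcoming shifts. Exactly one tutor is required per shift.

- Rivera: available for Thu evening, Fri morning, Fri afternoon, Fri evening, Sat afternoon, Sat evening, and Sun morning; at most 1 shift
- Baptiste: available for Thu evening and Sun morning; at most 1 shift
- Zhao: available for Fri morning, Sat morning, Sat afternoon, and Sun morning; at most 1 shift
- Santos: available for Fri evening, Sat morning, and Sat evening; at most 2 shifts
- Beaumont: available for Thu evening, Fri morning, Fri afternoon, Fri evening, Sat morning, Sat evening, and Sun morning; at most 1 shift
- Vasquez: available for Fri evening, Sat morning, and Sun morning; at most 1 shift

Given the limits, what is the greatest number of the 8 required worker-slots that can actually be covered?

Total capacity across all tutors is 1+1+1+2+1+1 = 7, and 8 slots are needed, so at most 7 can be filled.
An assignment achieving 7: Thu evening→Baptiste, Fri morning→Beaumont, Fri afternoon→Rivera, Fri evening→Santos, Sat morning→Vasquez, Sat afternoon→Zhao, Sat evening→Santos.
Loads: Rivera 1/1, Baptiste 1/1, Zhao 1/1, Santos 2/2, Beaumont 1/1, Vasquez 1/1.

7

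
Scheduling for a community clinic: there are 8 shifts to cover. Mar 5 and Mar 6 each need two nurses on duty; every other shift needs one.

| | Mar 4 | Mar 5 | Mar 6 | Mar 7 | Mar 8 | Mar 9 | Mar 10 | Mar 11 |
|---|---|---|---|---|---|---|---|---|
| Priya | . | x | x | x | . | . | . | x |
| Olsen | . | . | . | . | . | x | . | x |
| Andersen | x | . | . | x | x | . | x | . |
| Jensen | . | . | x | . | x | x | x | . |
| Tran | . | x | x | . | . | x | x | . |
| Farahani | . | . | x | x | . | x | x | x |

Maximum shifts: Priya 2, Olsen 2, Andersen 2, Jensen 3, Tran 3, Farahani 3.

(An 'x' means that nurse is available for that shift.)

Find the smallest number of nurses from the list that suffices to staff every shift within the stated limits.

4

10 slots to fill and no one can take more than 3, so at least ⌈10/3⌉ = 4 nurses are needed.
Priya, Andersen, Jensen, and Tran alone can cover everything: Mar 4→Andersen, Mar 5→Priya+Tran, Mar 6→Jensen+Tran, Mar 7→Andersen, Mar 8→Jensen, Mar 9→Jensen, Mar 10→Tran, Mar 11→Priya.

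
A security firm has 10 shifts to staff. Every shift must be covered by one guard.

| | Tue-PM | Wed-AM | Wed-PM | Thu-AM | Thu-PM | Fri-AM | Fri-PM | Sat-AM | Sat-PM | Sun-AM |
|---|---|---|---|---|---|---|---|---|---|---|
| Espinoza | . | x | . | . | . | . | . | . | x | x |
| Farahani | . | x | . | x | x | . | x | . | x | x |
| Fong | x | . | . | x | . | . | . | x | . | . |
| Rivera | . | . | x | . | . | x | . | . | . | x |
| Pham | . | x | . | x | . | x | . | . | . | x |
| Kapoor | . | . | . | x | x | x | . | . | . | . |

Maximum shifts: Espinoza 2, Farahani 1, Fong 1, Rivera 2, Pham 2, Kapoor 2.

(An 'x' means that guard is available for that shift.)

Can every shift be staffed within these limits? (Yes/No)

No

Total capacity is 10 and 10 slots are needed, so capacity alone doesn't rule it out.
Shifts {Tue-PM, Sat-AM} need 2 worker-slots in total, but the guards available for any of those shifts (Fong) can supply at most 1 among them. So no valid schedule exists.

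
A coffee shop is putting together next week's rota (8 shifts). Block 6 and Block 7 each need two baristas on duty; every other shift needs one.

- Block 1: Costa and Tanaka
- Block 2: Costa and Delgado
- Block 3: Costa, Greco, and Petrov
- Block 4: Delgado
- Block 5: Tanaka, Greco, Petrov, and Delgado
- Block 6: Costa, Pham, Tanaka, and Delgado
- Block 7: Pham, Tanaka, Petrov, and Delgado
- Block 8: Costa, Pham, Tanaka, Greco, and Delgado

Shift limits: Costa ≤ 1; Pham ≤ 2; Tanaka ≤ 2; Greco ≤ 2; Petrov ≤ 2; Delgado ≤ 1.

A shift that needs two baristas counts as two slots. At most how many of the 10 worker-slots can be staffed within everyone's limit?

Total capacity across all baristas is 1+2+2+2+2+1 = 10, and 10 slots are needed, so at most 10 can be filled.
An assignment achieving 10: Block 1→Tanaka, Block 2→Costa, Block 3→Greco, Block 4→Delgado, Block 5→Petrov, Block 6→Pham+Tanaka, Block 7→Pham+Petrov, Block 8→Greco.
Loads: Costa 1/1, Pham 2/2, Tanaka 2/2, Greco 2/2, Petrov 2/2, Delgado 1/1.

10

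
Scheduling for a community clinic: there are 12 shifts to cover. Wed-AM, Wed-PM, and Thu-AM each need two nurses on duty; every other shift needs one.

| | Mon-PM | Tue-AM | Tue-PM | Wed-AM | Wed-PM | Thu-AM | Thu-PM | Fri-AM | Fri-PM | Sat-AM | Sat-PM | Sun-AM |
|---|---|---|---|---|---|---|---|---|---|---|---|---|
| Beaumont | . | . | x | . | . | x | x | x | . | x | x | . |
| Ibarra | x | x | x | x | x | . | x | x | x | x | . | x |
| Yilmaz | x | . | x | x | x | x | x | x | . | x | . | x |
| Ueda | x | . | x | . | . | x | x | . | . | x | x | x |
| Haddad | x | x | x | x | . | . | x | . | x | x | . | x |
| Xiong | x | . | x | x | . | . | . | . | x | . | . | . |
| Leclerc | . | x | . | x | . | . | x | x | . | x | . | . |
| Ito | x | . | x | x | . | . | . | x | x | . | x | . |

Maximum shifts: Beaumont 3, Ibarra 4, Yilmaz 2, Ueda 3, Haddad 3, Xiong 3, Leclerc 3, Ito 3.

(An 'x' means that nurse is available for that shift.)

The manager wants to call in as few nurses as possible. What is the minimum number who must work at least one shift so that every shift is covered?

5

15 slots to fill and no one can take more than 4, so at least ⌈15/4⌉ = 4 nurses are needed.
Any 4 nurses together have capacity at most 4+3+3+3 = 13 < 15 slots, so 4 can never suffice.
Beaumont, Ibarra, Yilmaz, Ueda, and Haddad alone can cover everything: Mon-PM→Ueda, Tue-AM→Ibarra, Tue-PM→Haddad, Wed-AM→Ibarra+Yilmaz, Wed-PM→Ibarra+Yilmaz, Thu-AM→Beaumont+Ueda, Thu-PM→Haddad, Fri-AM→Beaumont, Fri-PM→Ibarra, Sat-AM→Haddad, Sat-PM→Beaumont, Sun-AM→Ueda.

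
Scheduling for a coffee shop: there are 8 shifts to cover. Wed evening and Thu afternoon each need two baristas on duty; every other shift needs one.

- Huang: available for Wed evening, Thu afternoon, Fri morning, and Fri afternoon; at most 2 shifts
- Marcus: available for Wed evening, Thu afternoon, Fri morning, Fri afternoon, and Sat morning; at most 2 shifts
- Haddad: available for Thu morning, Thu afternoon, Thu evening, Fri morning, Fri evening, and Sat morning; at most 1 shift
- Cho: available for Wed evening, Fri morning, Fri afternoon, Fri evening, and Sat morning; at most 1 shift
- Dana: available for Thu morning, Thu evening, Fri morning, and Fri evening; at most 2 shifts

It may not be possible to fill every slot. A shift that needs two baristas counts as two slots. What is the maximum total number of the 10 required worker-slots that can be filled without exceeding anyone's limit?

8

Total capacity across all baristas is 2+2+1+1+2 = 8, and 10 slots are needed, so at most 8 can be filled.
An assignment achieving 8: Wed evening→Huang+Marcus, Thu morning→Haddad, Thu afternoon→Huang+Marcus, Thu evening→Dana, Fri afternoon→Cho, Fri evening→Dana.
Loads: Huang 2/2, Marcus 2/2, Haddad 1/1, Cho 1/1, Dana 2/2.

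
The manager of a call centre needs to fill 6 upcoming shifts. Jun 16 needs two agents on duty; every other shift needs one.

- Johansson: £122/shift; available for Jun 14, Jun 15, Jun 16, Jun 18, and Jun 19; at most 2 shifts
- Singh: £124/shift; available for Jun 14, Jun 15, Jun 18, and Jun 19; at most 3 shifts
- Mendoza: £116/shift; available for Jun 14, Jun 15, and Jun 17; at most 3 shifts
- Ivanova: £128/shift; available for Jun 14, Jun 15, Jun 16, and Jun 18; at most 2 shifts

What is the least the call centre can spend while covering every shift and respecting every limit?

£844

Jun 16 can only be covered by Johansson and Ivanova, so that assignment is forced.
Jun 17 can only be covered by Mendoza, so that assignment is forced.
Picking the cheapest available agent for each shift independently would cost £842, but that ignores the shift limits.
An optimal schedule: Jun 14→Mendoza, Jun 15→Mendoza, Jun 16→Johansson+Ivanova, Jun 17→Mendoza, Jun 18→Singh, Jun 19→Johansson.
Total: 116 + 116 + 122 + 128 + 116 + 124 + 122 = £844.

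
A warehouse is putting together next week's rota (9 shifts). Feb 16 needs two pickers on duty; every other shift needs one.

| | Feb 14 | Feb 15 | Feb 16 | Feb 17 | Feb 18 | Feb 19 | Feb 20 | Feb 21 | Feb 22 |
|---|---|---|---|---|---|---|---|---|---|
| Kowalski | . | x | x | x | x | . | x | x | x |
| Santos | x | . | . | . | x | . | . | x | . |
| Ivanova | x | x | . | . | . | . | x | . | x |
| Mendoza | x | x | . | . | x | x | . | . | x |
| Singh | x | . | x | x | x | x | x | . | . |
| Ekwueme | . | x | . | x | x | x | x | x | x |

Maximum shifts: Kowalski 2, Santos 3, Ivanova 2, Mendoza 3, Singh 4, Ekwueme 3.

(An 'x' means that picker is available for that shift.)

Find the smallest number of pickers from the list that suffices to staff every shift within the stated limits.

4

10 slots to fill and no one can take more than 4, so at least ⌈10/4⌉ = 3 pickers are needed.
No set of 3 pickers can cover every shift (each such set leaves at least one shift with no one available or exceeds a cap).
Kowalski, Santos, Ivanova, and Singh alone can cover everything: Feb 14→Santos, Feb 15→Kowalski, Feb 16→Kowalski+Singh, Feb 17→Singh, Feb 18→Santos, Feb 19→Singh, Feb 20→Ivanova, Feb 21→Santos, Feb 22→Ivanova.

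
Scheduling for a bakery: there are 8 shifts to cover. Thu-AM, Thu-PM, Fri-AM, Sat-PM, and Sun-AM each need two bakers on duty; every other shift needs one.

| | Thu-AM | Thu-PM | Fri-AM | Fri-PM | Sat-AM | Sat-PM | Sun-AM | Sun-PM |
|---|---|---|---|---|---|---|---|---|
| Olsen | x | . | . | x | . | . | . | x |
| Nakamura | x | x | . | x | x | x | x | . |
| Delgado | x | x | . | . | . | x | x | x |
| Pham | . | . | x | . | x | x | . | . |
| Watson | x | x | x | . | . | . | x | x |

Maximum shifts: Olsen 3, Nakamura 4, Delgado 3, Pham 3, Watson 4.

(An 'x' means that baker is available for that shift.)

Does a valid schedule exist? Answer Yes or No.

Yes

Fri-AM can only be covered by Pham and Watson, so that assignment is forced.
One valid schedule: Thu-AM→Olsen+Watson, Thu-PM→Nakamura+Delgado, Fri-AM→Pham+Watson, Fri-PM→Olsen, Sat-AM→Nakamura, Sat-PM→Nakamura+Delgado, Sun-AM→Nakamura+Delgado, Sun-PM→Olsen.
Loads: Olsen 3/3, Nakamura 4/4, Delgado 3/3, Pham 1/3, Watson 2/4 — all within limits.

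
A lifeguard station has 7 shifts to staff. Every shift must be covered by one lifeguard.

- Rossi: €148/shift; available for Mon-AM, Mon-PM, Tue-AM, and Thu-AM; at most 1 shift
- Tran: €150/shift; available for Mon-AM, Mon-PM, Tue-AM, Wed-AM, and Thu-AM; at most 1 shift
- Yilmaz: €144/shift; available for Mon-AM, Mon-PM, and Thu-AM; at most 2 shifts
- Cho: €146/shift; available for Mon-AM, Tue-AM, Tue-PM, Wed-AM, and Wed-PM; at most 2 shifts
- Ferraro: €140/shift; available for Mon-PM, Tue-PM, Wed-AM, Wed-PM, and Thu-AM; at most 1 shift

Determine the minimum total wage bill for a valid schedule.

Picking the cheapest available lifeguard for each shift independently would cost €990, but that ignores the shift limits.
An optimal schedule: Mon-AM→Yilmaz, Mon-PM→Yilmaz, Tue-AM→Rossi, Tue-PM→Cho, Wed-AM→Tran, Wed-PM→Cho, Thu-AM→Ferraro.
Total: 144 + 144 + 148 + 146 + 150 + 146 + 140 = €1018.

€1018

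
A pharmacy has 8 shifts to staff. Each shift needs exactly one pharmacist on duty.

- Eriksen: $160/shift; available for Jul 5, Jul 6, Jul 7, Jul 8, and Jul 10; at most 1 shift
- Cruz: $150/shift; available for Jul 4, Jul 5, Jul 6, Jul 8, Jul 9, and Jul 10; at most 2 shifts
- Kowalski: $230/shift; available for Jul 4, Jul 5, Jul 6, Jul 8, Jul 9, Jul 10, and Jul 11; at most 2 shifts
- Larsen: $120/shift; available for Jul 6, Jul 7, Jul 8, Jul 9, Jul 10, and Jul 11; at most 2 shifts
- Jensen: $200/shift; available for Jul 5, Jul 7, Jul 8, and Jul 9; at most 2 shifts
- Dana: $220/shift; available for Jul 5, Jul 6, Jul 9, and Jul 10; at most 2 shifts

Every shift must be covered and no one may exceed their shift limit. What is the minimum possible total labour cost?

Picking the cheapest available pharmacist for each shift independently would cost $1020, but that ignores the shift limits.
An optimal schedule: Jul 4→Cruz, Jul 5→Cruz, Jul 6→Eriksen, Jul 7→Larsen, Jul 8→Jensen, Jul 9→Jensen, Jul 10→Dana, Jul 11→Larsen.
Total: 150 + 150 + 160 + 120 + 200 + 200 + 220 + 120 = $1320.

$1320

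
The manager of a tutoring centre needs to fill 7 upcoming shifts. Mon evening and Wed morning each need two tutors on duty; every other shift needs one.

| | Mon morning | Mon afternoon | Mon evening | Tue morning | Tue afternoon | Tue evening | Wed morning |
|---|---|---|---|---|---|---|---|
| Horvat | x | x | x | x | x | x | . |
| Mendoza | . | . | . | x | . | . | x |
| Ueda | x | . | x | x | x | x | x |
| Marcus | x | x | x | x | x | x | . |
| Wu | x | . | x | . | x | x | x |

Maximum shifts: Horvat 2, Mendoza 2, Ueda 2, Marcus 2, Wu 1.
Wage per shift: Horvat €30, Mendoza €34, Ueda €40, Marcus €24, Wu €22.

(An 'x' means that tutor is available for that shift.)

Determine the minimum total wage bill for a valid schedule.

Picking the cheapest available tutor for each shift independently would cost €216, but that ignores the shift limits.
An optimal schedule: Mon morning→Horvat, Mon afternoon→Horvat, Mon evening→Marcus+Wu, Tue morning→Mendoza, Tue afternoon→Ueda, Tue evening→Marcus, Wed morning→Mendoza+Ueda.
Total: 30 + 30 + 24 + 22 + 34 + 40 + 24 + 34 + 40 = €278.

€278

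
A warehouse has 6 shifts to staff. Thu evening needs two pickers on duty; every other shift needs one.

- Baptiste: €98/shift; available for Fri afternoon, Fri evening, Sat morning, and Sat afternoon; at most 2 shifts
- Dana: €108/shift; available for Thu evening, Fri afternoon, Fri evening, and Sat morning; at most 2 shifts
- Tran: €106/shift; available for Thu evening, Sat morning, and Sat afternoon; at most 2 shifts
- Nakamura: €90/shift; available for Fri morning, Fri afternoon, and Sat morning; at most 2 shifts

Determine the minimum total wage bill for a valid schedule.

Thu evening can only be covered by Dana and Tran, so that assignment is forced.
Fri morning can only be covered by Nakamura, so that assignment is forced.
Picking the cheapest available picker for each shift independently would cost €680, but that ignores the shift limits.
An optimal schedule: Thu evening→Tran+Dana, Fri morning→Nakamura, Fri afternoon→Nakamura, Fri evening→Baptiste, Sat morning→Tran, Sat afternoon→Baptiste.
Total: 106 + 108 + 90 + 90 + 98 + 106 + 98 = €696.

€696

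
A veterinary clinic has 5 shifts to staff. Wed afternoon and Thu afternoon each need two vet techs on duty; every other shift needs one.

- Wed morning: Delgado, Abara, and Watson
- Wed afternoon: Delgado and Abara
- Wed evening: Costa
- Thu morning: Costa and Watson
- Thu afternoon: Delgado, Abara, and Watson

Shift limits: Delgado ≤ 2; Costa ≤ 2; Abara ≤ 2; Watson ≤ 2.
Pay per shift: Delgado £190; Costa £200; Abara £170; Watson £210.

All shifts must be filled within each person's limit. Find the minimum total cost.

£1330

Wed afternoon can only be covered by Delgado and Abara, so that assignment is forced.
Wed evening can only be covered by Costa, so that assignment is forced.
Picking the cheapest available vet tech for each shift independently would cost £1290, but that ignores the shift limits.
An optimal schedule: Wed morning→Delgado, Wed afternoon→Delgado+Abara, Wed evening→Costa, Thu morning→Costa, Thu afternoon→Abara+Watson.
Total: 190 + 190 + 170 + 200 + 200 + 170 + 210 = £1330.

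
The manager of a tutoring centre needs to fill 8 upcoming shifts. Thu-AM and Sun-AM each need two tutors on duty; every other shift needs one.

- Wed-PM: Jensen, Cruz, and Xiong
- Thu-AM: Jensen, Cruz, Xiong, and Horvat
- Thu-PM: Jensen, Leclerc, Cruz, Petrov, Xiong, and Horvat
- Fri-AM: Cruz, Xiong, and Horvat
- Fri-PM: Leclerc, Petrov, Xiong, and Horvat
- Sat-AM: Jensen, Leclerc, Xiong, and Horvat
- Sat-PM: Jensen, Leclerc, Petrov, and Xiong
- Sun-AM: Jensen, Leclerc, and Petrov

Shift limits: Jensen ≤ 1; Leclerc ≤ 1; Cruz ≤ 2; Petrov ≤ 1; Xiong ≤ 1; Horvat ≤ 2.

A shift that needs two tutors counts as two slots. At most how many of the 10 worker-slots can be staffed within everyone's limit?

Total capacity across all tutors is 1+1+2+1+1+2 = 8, and 10 slots are needed, so at most 8 can be filled.
An assignment achieving 8: Wed-PM→Jensen, Thu-AM→Cruz+Xiong, Fri-AM→Cruz, Fri-PM→Horvat, Sat-AM→Horvat, Sun-AM→Leclerc+Petrov.
Loads: Jensen 1/1, Leclerc 1/1, Cruz 2/2, Petrov 1/1, Xiong 1/1, Horvat 2/2.

8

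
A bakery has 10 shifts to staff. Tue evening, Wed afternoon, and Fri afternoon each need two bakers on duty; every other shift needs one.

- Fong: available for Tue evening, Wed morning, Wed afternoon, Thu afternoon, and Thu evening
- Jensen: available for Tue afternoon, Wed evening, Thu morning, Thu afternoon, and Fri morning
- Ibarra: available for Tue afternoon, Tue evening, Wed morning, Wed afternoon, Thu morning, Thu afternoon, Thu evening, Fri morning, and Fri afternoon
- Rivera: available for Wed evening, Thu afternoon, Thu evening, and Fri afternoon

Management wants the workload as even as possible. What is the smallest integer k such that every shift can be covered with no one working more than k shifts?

With 4 bakers and 13 worker-slots to fill, someone must work at least ⌈13/4⌉ = 4 shifts, so k ≥ 4.
k = 4 works: Tue afternoon→Jensen, Tue evening→Fong+Ibarra, Wed morning→Fong, Wed afternoon→Fong+Ibarra, Wed evening→Jensen, Thu morning→Jensen, Thu afternoon→Ibarra, Thu evening→Fong, Fri morning→Jensen, Fri afternoon→Ibarra+Rivera.
Loads: Fong 4, Jensen 4, Ibarra 4, Rivera 1 — all ≤ 4.

4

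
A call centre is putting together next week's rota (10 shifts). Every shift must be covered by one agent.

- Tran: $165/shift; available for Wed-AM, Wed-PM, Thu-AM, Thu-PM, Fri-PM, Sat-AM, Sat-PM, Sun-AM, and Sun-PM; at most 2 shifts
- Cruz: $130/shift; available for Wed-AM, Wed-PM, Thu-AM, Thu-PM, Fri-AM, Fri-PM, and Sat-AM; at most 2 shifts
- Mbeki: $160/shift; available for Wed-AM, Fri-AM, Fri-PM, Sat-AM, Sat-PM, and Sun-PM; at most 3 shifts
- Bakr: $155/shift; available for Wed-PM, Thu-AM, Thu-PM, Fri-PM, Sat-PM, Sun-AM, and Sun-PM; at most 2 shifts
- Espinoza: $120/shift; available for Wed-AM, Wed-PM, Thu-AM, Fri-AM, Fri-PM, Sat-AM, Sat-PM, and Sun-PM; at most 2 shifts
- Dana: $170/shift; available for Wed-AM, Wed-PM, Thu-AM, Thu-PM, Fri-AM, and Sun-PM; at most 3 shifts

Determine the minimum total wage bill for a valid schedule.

$1455

Picking the cheapest available agent for each shift independently would cost $1245, but that ignores the shift limits.
An optimal schedule: Wed-AM→Mbeki, Wed-PM→Cruz, Thu-AM→Tran, Thu-PM→Cruz, Fri-AM→Espinoza, Fri-PM→Mbeki, Sat-AM→Espinoza, Sat-PM→Bakr, Sun-AM→Bakr, Sun-PM→Mbeki.
Total: 160 + 130 + 165 + 130 + 120 + 160 + 120 + 155 + 155 + 160 = $1455.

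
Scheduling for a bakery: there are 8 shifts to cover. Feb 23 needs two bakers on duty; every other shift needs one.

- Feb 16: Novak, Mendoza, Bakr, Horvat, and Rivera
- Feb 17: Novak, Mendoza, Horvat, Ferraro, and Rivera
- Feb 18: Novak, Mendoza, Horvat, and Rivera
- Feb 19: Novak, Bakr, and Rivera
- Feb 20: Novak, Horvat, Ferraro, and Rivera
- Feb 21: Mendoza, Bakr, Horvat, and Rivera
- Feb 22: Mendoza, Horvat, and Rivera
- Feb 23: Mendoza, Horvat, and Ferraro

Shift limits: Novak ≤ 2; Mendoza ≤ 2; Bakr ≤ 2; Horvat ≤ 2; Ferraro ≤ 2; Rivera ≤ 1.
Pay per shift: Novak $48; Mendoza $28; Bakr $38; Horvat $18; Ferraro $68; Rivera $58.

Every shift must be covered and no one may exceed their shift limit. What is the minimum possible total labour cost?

Picking the cheapest available baker for each shift independently would cost $192, but that ignores the shift limits.
An optimal schedule: Feb 16→Novak, Feb 17→Rivera, Feb 18→Mendoza, Feb 19→Bakr, Feb 20→Novak, Feb 21→Bakr, Feb 22→Horvat, Feb 23→Horvat+Mendoza.
Total: 48 + 58 + 28 + 38 + 48 + 38 + 18 + 18 + 28 = $322.

$322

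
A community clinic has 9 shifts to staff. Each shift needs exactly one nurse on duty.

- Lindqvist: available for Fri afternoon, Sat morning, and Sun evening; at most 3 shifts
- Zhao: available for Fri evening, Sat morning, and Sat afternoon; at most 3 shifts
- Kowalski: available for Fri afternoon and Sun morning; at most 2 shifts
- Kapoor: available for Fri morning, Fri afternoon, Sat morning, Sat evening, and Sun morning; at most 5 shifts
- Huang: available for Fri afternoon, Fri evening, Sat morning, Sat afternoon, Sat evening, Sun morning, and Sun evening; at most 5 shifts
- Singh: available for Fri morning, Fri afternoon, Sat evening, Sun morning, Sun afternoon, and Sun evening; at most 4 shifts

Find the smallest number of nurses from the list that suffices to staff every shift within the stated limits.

2

9 slots to fill and no one can take more than 5, so at least ⌈9/5⌉ = 2 nurses are needed.
Huang and Singh alone can cover everything: Fri morning→Singh, Fri afternoon→Huang, Fri evening→Huang, Sat morning→Huang, Sat afternoon→Huang, Sat evening→Huang, Sun morning→Singh, Sun afternoon→Singh, Sun evening→Singh.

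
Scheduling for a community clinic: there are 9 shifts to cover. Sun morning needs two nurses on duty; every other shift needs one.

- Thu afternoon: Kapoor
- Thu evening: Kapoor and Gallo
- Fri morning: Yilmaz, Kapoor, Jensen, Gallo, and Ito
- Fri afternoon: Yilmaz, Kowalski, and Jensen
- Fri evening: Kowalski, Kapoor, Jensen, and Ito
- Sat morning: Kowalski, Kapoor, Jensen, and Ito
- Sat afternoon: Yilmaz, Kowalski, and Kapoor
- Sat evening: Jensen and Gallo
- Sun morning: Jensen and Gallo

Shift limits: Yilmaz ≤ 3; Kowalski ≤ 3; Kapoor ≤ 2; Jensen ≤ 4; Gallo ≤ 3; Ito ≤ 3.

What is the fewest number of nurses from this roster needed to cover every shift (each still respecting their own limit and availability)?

4

10 slots to fill and no one can take more than 4, so at least ⌈10/4⌉ = 3 nurses are needed.
No set of 3 nurses can cover every shift (each such set leaves at least one shift with no one available or exceeds a cap).
Yilmaz, Kapoor, Jensen, and Gallo alone can cover everything: Thu afternoon→Kapoor, Thu evening→Kapoor, Fri morning→Yilmaz, Fri afternoon→Yilmaz, Fri evening→Jensen, Sat morning→Jensen, Sat afternoon→Yilmaz, Sat evening→Jensen, Sun morning→Jensen+Gallo.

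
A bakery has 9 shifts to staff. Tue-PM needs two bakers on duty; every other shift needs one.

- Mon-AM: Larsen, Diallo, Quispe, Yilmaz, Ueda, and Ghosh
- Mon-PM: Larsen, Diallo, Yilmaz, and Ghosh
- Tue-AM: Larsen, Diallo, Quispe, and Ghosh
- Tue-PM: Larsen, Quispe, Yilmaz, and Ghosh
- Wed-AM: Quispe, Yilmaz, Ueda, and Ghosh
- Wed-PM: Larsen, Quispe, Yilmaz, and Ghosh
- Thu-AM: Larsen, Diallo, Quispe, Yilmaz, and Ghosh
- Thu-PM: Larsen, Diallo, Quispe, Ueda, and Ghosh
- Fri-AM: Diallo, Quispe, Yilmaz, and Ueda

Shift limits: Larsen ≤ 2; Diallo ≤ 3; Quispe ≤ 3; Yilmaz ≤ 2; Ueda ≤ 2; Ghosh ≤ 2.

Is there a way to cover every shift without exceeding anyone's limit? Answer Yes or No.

Yes

One valid schedule: Mon-AM→Quispe, Mon-PM→Larsen, Tue-AM→Larsen, Tue-PM→Yilmaz+Ghosh, Wed-AM→Quispe, Wed-PM→Quispe, Thu-AM→Diallo, Thu-PM→Diallo, Fri-AM→Diallo.
Loads: Larsen 2/2, Diallo 3/3, Quispe 3/3, Yilmaz 1/2, Ueda 0/2, Ghosh 1/2 — all within limits.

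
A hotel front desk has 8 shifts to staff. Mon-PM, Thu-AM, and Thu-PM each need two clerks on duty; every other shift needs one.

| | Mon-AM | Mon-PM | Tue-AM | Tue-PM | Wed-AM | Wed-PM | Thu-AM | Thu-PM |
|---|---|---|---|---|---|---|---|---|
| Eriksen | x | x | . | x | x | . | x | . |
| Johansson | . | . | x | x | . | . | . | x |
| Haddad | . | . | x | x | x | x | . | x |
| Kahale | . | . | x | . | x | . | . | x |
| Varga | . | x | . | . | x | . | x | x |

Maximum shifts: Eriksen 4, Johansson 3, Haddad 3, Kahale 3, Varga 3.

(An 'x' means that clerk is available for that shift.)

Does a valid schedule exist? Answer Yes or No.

Mon-AM can only be covered by Eriksen, so that assignment is forced.
Mon-PM can only be covered by Eriksen and Varga, so that assignment is forced.
Wed-PM can only be covered by Haddad, so that assignment is forced.
One valid schedule: Mon-AM→Eriksen, Mon-PM→Eriksen+Varga, Tue-AM→Johansson, Tue-PM→Eriksen, Wed-AM→Haddad, Wed-PM→Haddad, Thu-AM→Eriksen+Varga, Thu-PM→Johansson+Haddad.
Loads: Eriksen 4/4, Johansson 2/3, Haddad 3/3, Kahale 0/3, Varga 2/3 — all within limits.

Yes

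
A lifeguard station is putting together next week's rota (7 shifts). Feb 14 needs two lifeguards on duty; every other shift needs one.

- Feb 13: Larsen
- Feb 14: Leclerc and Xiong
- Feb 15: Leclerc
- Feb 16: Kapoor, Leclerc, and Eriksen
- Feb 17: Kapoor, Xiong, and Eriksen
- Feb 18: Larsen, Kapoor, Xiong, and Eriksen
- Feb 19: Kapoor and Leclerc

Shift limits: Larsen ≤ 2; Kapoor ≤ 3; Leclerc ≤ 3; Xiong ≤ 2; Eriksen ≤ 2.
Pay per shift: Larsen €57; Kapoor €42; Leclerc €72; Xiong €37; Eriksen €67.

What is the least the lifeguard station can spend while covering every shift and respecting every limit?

Feb 13 can only be covered by Larsen, so that assignment is forced.
Feb 14 can only be covered by Leclerc and Xiong, so that assignment is forced.
Feb 15 can only be covered by Leclerc, so that assignment is forced.
Picking the cheapest available lifeguard for each shift independently would cost €396, but that ignores the shift limits.
An optimal schedule: Feb 13→Larsen, Feb 14→Xiong+Leclerc, Feb 15→Leclerc, Feb 16→Kapoor, Feb 17→Xiong, Feb 18→Kapoor, Feb 19→Kapoor.
Total: 57 + 37 + 72 + 72 + 42 + 37 + 42 + 42 = €401.

€401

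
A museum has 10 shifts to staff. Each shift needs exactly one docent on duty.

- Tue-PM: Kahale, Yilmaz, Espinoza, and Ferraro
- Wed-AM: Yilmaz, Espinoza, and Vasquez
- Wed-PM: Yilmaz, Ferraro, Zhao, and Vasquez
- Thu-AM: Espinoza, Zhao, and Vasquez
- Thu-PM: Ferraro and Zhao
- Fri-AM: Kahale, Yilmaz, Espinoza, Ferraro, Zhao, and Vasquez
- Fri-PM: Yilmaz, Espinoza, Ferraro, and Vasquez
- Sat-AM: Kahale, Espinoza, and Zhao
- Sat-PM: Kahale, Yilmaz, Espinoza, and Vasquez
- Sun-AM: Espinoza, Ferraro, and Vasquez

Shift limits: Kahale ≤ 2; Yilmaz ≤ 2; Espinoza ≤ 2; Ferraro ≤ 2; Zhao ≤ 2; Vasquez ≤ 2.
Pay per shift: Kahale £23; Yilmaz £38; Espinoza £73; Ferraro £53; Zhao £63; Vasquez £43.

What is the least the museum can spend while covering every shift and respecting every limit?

£440

Picking the cheapest available docent for each shift independently would cost £345, but that ignores the shift limits.
An optimal schedule: Tue-PM→Kahale, Wed-AM→Yilmaz, Wed-PM→Zhao, Thu-AM→Vasquez, Thu-PM→Ferraro, Fri-AM→Zhao, Fri-PM→Ferraro, Sat-AM→Kahale, Sat-PM→Yilmaz, Sun-AM→Vasquez.
Total: 23 + 38 + 63 + 43 + 53 + 63 + 53 + 23 + 38 + 43 = £440.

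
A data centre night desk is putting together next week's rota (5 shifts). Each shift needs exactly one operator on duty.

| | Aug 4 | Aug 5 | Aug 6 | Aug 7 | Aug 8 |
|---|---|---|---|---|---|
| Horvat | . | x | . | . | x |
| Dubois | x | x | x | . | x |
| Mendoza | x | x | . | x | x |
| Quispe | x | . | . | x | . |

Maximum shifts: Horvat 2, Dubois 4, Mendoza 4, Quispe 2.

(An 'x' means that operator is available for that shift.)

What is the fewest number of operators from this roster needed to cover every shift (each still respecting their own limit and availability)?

5 slots to fill and no one can take more than 4, so at least ⌈5/4⌉ = 2 operators are needed.
Dubois and Mendoza alone can cover everything: Aug 4→Dubois, Aug 5→Dubois, Aug 6→Dubois, Aug 7→Mendoza, Aug 8→Dubois.

2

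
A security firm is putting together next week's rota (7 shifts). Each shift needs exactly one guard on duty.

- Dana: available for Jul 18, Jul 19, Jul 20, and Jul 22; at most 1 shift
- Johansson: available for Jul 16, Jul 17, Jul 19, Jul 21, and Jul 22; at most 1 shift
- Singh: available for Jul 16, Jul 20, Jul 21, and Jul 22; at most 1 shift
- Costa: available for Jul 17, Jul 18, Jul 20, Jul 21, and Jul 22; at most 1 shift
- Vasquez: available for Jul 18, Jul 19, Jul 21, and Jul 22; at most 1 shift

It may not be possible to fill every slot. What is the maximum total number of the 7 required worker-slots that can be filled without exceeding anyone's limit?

Total capacity across all guards is 1+1+1+1+1 = 5, and 7 slots are needed, so at most 5 can be filled.
An assignment achieving 5: Jul 16→Johansson, Jul 17→Costa, Jul 18→Dana, Jul 19→Vasquez, Jul 20→Singh.
Loads: Dana 1/1, Johansson 1/1, Singh 1/1, Costa 1/1, Vasquez 1/1.

5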